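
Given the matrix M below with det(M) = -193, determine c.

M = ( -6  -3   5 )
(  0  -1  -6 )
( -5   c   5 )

Expanding along the column containing c, det(M) is linear in c: det(M) = (-36)·c + (-85).
Set (-36)·c + (-85) = -193  ⇒  (-36)·c = -108  ⇒  c = 3.

3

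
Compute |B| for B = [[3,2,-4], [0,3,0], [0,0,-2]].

|B| = -18

B is upper triangular, so det(B) is the product of the diagonal entries:
det = (3) · (3) · (-2) = -18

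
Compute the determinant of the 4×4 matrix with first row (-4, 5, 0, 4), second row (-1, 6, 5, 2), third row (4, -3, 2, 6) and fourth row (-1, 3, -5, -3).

-1254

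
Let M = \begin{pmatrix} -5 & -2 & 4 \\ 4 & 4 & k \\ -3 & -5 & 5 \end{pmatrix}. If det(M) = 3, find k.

Expanding along the column containing k, det(M) is linear in k: det(M) = (-19)·k + (-92).
Set (-19)·k + (-92) = 3  ⇒  (-19)·k = 95  ⇒  k = -5.

k = -5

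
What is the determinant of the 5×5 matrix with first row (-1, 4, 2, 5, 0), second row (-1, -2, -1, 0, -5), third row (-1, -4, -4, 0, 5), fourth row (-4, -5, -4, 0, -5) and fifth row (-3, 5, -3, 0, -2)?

Expand along column 4 (it has 4 zeros):
  − (5) · M_14   where M_14 = det([-1 -2 -1 -5; -1 -4 -4 5; -4 -5 -4 -5; -3 5 -3 -2]) = 378
det = (-1)·(5)·(378) = -1890

-1890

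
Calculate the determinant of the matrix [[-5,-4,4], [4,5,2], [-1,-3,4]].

-86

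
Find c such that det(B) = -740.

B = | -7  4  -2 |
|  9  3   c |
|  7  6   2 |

-8

Expanding along the column containing c, det(B) is linear in c: det(B) = (70)·c + (-180).
Set (70)·c + (-180) = -740  ⇒  (70)·c = -560  ⇒  c = -8.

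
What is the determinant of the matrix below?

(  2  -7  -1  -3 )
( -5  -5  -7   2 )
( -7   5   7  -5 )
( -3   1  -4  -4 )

3981

Expand along row 1:
  + (2) · M_11   where M_11 = det([-5 -7 2; 5 7 -5; 1 -4 -4]) = 81
  − (-7) · M_12   where M_12 = det([-5 -7 2; -7 7 -5; -3 -4 -4]) = 429
  + (-1) · M_13   where M_13 = det([-5 -5 2; -7 5 -5; -3 1 -4]) = 156
  − (-3) · M_14   where M_14 = det([-5 -5 -7; -7 5 7; -3 1 -4]) = 324
det = (+1)·(2)·(81) + (-1)·(-7)·(429) + (+1)·(-1)·(156) + (-1)·(-3)·(324) = 3981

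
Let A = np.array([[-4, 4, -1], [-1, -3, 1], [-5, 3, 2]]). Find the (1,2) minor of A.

3

Delete row 1 and column 2; the remaining 2×2 submatrix is [-1 1; -5 2].
Its determinant is (-1)·2 − 1·(-5) = 3.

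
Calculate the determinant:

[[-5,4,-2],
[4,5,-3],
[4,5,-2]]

Expand along column 1:
  + (-5) · |5 -3; 5 -2| = (-5)·(-10 − (-15)) = -25
  − 4 · |4 -2; 5 -2| = −4·(-8 − (-10)) = -8
  + 4 · |4 -2; 5 -3| = 4·(-12 − (-10)) = -8
Sum: (-25) + (-8) + (-8) = -41

The determinant is -41.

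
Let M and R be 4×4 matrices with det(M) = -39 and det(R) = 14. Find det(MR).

det(MR) = det(M)·det(R) = (-39)·(14) = -546

det(MR) = -546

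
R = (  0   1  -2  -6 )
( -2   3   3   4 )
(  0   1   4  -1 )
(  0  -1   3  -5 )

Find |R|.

|R| = -142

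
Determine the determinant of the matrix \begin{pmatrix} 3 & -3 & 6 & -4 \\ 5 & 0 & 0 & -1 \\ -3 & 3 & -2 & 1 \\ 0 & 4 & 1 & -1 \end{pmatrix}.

73

Expand along row 2 (it has 2 zeros):
  − (5) · M_21   where M_21 = det([-3 6 -4; 3 -2 1; 4 1 -1]) = -5
  + (-1) · M_24   where M_24 = det([3 -3 6; -3 3 -2; 0 4 1]) = -48
det = (-1)·(5)·(-5) + (+1)·(-1)·(-48) = 73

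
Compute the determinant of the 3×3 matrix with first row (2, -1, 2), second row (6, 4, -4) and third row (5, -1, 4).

Expand along row 1:
  + 2 · |4 -4; -1 4| = 2·(16 − 4) = 24
  − (-1) · |6 -4; 5 4| = −(-1)·(24 − (-20)) = 44
  + 2 · |6 4; 5 -1| = 2·(-6 − 20) = -52
Sum: (24) + (44) + (-52) = 16

16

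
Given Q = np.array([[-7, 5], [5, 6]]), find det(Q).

det(Q) = -67

det(Q) = (-7)·6 − 5·5 = -42 − 25 = -67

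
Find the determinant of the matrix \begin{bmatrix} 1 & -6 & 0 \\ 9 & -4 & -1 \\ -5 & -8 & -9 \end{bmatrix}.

Expand along column 3:
  − (-1) · |1 -6; -5 -8| = −(-1)·(-8 − 30) = -38
  + (-9) · |1 -6; 9 -4| = (-9)·(-4 − (-54)) = -450
Sum: (-38) + (-450) = -488

The determinant is -488.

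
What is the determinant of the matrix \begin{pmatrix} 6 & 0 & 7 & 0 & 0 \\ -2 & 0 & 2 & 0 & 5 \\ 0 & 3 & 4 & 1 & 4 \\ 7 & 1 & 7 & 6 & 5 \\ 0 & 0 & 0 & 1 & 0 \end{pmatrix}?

511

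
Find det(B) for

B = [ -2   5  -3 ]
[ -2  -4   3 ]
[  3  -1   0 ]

-3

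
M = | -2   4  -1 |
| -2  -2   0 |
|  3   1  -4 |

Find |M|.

The determinant is -52.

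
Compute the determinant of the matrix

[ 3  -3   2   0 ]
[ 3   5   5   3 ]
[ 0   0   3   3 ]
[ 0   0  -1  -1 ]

The matrix is block upper-triangular with a 2×2 block and a 2×2 block on the diagonal, so its determinant equals the product of the determinants of the diagonal blocks.
det of the 2×2 block = 24
det of the 2×2 block = 0
det = (24)·(0) = 0

0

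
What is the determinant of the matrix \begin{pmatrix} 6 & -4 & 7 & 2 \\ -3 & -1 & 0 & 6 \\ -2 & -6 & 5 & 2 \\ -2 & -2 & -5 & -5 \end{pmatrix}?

Expand along row 2 (it has 1 zero):
  − (-3) · M_21   where M_21 = det([-4 7 2; -6 5 2; -2 -5 -5]) = -98
  + (-1) · M_22   where M_22 = det([6 7 2; -2 5 2; -2 -5 -5]) = -148
  + (6) · M_24   where M_24 = det([6 -4 7; -2 -6 5; -2 -2 -5]) = 264
det = (-1)·(-3)·(-98) + (+1)·(-1)·(-148) + (+1)·(6)·(264) = 1438

1438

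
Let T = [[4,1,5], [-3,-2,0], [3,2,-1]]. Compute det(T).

Expand along row 2:
  − (-3) · |1 5; 2 -1| = −(-3)·(-1 − 10) = -33
  + (-2) · |4 5; 3 -1| = (-2)·(-4 − 15) = 38
Sum: (-33) + (38) = 5

The determinant is 5.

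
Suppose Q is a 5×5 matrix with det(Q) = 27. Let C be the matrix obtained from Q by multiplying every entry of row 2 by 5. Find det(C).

Scaling one row by 5 multiplies the determinant by 5.
det(C) = (5)·(27) = 135

135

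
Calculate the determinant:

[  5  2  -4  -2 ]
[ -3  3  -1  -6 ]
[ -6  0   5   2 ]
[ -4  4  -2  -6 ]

Expand along row 3 (it has 1 zero):
  + (-6) · M_31   where M_31 = det([2 -4 -2; 3 -1 -6; 4 -2 -6]) = 16
  + (5) · M_33   where M_33 = det([5 2 -2; -3 3 -6; -4 4 -6]) = 42
  − (2) · M_34   where M_34 = det([5 2 -4; -3 3 -1; -4 4 -2]) = -14
det = (+1)·(-6)·(16) + (+1)·(5)·(42) + (-1)·(2)·(-14) = 142

142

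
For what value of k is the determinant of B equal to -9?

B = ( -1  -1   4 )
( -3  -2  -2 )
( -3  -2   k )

7

Expanding along the row containing k, det(B) is linear in k: det(B) = (-1)·k + (-2).
Set (-1)·k + (-2) = -9  ⇒  (-1)·k = -7  ⇒  k = 7.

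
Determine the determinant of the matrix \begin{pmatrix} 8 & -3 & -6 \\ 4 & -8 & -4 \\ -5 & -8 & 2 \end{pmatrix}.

The determinant is 12.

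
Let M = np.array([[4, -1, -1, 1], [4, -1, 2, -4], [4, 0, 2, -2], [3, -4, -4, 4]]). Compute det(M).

The determinant is -52.

Expand along row 3 (it has 1 zero):
  + (4) · M_31   where M_31 = det([-1 -1 1; -1 2 -4; -4 -4 4]) = 0
  + (2) · M_33   where M_33 = det([4 -1 1; 4 -1 -4; 3 -4 4]) = -65
  − (-2) · M_34   where M_34 = det([4 -1 -1; 4 -1 2; 3 -4 -4]) = 39
det = (+1)·(4)·(0) + (+1)·(2)·(-65) + (-1)·(-2)·(39) = -52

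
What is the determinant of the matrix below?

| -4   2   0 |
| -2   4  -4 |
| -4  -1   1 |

Expand along row 1:
  + (-4) · |4 -4; -1 1| = (-4)·(4 − 4) = 0
  − 2 · |-2 -4; -4 1| = −2·(-2 − 16) = 36
Sum: (0) + (36) = 36

36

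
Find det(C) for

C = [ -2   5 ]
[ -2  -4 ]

|C| = 18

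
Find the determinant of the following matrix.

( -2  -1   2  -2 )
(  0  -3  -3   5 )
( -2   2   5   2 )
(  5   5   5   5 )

The determinant is -405.

Expand along row 2 (it has 1 zero):
  + (-3) · M_22   where M_22 = det([-2 2 -2; -2 5 2; 5 5 5]) = 80
  − (-3) · M_23   where M_23 = det([-2 -1 -2; -2 2 2; 5 5 5]) = 20
  + (5) · M_24   where M_24 = det([-2 -1 2; -2 2 5; 5 5 5]) = -45
det = (+1)·(-3)·(80) + (-1)·(-3)·(20) + (+1)·(5)·(-45) = -405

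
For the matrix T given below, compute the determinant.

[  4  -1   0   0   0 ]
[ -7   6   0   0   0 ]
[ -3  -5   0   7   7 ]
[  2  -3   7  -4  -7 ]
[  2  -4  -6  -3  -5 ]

det(T) = 3808

T is block lower-triangular with a 2×2 block and a 3×3 block on the diagonal, so its determinant equals the product of the determinants of the diagonal blocks.
det of the 2×2 block = 17
det of the 3×3 block = 224
det = (17)·(224) = 3808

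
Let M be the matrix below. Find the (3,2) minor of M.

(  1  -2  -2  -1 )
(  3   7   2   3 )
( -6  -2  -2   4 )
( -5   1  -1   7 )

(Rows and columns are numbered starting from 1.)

Delete row 3 and column 2; the remaining 3×3 submatrix is [1 -2 -1; 3 2 3; -5 -1 7].
Its determinant is 82.

The minor is 82.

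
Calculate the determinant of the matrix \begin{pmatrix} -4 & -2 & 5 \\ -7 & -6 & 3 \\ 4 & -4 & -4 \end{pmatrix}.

148

Expand along column 1:
  + (-4) · |-6 3; -4 -4| = (-4)·(24 − (-12)) = -144
  − (-7) · |-2 5; -4 -4| = −(-7)·(8 − (-20)) = 196
  + 4 · |-2 5; -6 3| = 4·(-6 − (-30)) = 96
Sum: (-144) + (196) + (96) = 148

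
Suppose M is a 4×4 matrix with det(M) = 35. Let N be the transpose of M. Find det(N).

det(Mᵀ) = det(M).
det(N) = (1)·(35) = 35

|N| = 35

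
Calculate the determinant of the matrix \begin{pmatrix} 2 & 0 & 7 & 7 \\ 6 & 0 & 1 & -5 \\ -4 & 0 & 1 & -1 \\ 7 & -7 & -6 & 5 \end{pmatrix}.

Expand along column 2 (it has 3 zeros):
  + (-7) · M_42   where M_42 = det([2 7 7; 6 1 -5; -4 1 -1]) = 260
det = (+1)·(-7)·(260) = -1820

The determinant is -1820.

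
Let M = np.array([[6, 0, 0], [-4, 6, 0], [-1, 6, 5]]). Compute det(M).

180

M is lower triangular, so det(M) is the product of the diagonal entries:
det = (6) · (6) · (5) = 180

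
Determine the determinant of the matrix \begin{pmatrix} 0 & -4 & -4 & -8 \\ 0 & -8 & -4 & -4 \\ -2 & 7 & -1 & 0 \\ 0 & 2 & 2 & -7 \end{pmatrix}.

Expand along column 1 (it has 3 zeros):
  + (-2) · M_31   where M_31 = det([-4 -4 -8; -8 -4 -4; 2 2 -7]) = 176
det = (+1)·(-2)·(176) = -352

-352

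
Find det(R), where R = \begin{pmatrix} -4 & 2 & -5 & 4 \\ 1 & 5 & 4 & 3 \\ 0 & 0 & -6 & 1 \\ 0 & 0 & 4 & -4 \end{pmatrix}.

R is block upper-triangular with a 2×2 block and a 2×2 block on the diagonal, so its determinant equals the product of the determinants of the diagonal blocks.
det of the 2×2 block = -22
det of the 2×2 block = 20
det = (-22)·(20) = -440

-440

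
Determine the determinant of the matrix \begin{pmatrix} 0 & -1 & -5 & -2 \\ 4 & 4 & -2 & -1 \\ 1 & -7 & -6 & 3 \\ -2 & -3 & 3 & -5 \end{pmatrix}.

Expand along row 1 (it has 1 zero):
  − (-1) · M_12   where M_12 = det([4 -2 -1; 1 -6 3; -2 3 -5]) = 95
  + (-5) · M_13   where M_13 = det([4 4 -1; 1 -7 3; -2 -3 -5]) = 189
  − (-2) · M_14   where M_14 = det([4 4 -2; 1 -7 -6; -2 -3 3]) = -86
det = (-1)·(-1)·(95) + (+1)·(-5)·(189) + (-1)·(-2)·(-86) = -1022

-1022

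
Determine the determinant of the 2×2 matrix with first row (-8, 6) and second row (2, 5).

det = (-8)·5 − 6·2 = -40 − 12 = -52

-52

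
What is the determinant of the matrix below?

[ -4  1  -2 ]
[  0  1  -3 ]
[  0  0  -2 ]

The matrix is upper triangular, so the determinant is the product of the diagonal entries:
det = (-4) · (1) · (-2) = 8

8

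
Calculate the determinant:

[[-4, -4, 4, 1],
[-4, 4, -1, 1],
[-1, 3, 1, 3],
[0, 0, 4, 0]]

Expand along row 4 (it has 3 zeros):
  − (4) · M_43   where M_43 = det([-4 -4 1; -4 4 1; -1 3 3]) = -88
det = (-1)·(4)·(-88) = 352

352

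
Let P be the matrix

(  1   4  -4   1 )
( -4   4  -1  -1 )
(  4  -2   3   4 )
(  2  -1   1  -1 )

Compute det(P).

-195

Expand along row 1:
  + (1) · M_11   where M_11 = det([4 -1 -1; -2 3 4; -1 1 -1]) = -23
  − (4) · M_12   where M_12 = det([-4 -1 -1; 4 3 4; 2 1 -1]) = 18
  + (-4) · M_13   where M_13 = det([-4 4 -1; 4 -2 4; 2 -1 -1]) = 24
  − (1) · M_14   where M_14 = det([-4 4 -1; 4 -2 3; 2 -1 1]) = 4
det = (+1)·(1)·(-23) + (-1)·(4)·(18) + (+1)·(-4)·(24) + (-1)·(1)·(4) = -195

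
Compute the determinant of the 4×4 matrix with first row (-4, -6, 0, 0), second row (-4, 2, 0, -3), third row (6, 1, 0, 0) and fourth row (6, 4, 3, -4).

Expand along column 3 (it has 3 zeros):
  − (3) · M_43   where M_43 = det([-4 -6 0; -4 2 -3; 6 1 0]) = 96
det = (-1)·(3)·(96) = -288

-288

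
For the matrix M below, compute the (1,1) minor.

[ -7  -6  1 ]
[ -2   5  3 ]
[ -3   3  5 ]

Delete row 1 and column 1; the remaining 2×2 submatrix is [5 3; 3 5].
Its determinant is 5·5 − 3·3 = 16.

The minor is 16.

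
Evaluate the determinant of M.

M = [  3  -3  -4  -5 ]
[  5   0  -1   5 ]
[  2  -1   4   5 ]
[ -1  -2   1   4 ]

det(M) = 597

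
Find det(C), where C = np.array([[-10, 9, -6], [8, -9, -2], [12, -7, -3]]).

|C| = -442

Expand along column 1:
  + (-10) · |-9 -2; -7 -3| = (-10)·(27 − 14) = -130
  − 8 · |9 -6; -7 -3| = −8·(-27 − 42) = 552
  + 12 · |9 -6; -9 -2| = 12·(-18 − 54) = -864
Sum: (-130) + (552) + (-864) = -442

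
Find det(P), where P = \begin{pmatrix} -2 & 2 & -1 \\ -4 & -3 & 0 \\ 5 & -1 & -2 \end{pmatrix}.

-47

Expand along column 3:
  + (-1) · |-4 -3; 5 -1| = (-1)·(4 − (-15)) = -19
  + (-2) · |-2 2; -4 -3| = (-2)·(6 − (-8)) = -28
Sum: (-19) + (-28) = -47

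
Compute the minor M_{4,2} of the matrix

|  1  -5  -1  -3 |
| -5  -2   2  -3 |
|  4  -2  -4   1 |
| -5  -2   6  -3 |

-39

Delete row 4 and column 2; the remaining 3×3 submatrix is [1 -1 -3; -5 2 -3; 4 -4 1].
Its determinant is -39.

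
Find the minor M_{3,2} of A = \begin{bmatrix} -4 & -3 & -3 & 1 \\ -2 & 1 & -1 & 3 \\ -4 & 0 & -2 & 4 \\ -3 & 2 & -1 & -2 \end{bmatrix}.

18

Delete row 3 and column 2; the remaining 3×3 submatrix is [-4 -3 1; -2 -1 3; -3 -1 -2].
Its determinant is 18.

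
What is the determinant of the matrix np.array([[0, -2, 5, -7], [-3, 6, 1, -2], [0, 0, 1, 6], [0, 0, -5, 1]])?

The determinant is -186.

The matrix is block upper-triangular with a 2×2 block and a 2×2 block on the diagonal, so its determinant equals the product of the determinants of the diagonal blocks.
det of the 2×2 block = -6
det of the 2×2 block = 31
det = (-6)·(31) = -186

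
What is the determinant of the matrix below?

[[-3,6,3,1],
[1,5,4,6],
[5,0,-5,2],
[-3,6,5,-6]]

-1276

Expand along row 3 (it has 1 zero):
  + (5) · M_31   where M_31 = det([6 3 1; 5 4 6; 6 5 -6]) = -125
  + (-5) · M_33   where M_33 = det([-3 6 1; 1 5 6; -3 6 -6]) = 147
  − (2) · M_34   where M_34 = det([-3 6 3; 1 5 4; -3 6 5]) = -42
det = (+1)·(5)·(-125) + (+1)·(-5)·(147) + (-1)·(2)·(-42) = -1276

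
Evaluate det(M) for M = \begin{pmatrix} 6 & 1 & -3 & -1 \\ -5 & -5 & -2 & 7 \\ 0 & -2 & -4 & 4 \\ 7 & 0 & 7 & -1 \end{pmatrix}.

Expand along row 3 (it has 1 zero):
  − (-2) · M_32   where M_32 = det([6 -3 -1; -5 -2 7; 7 7 -1]) = -393
  + (-4) · M_33   where M_33 = det([6 1 -1; -5 -5 7; 7 0 -1]) = 39
  − (4) · M_34   where M_34 = det([6 1 -3; -5 -5 -2; 7 0 7]) = -294
det = (-1)·(-2)·(-393) + (+1)·(-4)·(39) + (-1)·(4)·(-294) = 234

det(M) = 234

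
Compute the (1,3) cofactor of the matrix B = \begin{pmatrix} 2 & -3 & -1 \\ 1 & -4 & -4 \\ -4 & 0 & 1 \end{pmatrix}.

Delete row 1 and column 3; the remaining 2×2 submatrix is [1 -4; -4 0].
Its determinant is 1·0 − (-4)·(-4) = -16.
The cofactor carries sign (−1)^(1+3) = +1, so C_{1,3} = +(-16) = -16.

-16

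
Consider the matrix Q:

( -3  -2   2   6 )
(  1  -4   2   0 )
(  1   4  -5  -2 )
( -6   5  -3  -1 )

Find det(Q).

Expand along row 2 (it has 1 zero):
  − (1) · M_21   where M_21 = det([-2 2 6; 4 -5 -2; 5 -3 -1]) = 68
  + (-4) · M_22   where M_22 = det([-3 2 6; 1 -5 -2; -6 -3 -1]) = -169
  − (2) · M_23   where M_23 = det([-3 -2 6; 1 4 -2; -6 5 -1]) = 130
det = (-1)·(1)·(68) + (+1)·(-4)·(-169) + (-1)·(2)·(130) = 348

det(Q) = 348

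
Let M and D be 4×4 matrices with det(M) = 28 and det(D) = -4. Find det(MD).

det(MD) = det(M)·det(D) = (28)·(-4) = -112

The determinant is -112.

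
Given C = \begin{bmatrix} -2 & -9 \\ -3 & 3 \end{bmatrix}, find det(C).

det(C) = (-2)·3 − (-9)·(-3) = -6 − 27 = -33

-33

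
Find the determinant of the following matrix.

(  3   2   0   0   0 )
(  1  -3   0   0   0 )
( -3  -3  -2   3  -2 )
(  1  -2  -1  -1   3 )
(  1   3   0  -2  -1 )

The matrix is block lower-triangular with a 2×2 block and a 3×3 block on the diagonal, so its determinant equals the product of the determinants of the diagonal blocks.
det of the 2×2 block = -11
det of the 3×3 block = -21
det = (-11)·(-21) = 231

231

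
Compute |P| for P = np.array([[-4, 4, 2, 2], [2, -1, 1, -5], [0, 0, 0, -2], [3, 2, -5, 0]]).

|P| = 108

Expand along row 3 (it has 3 zeros):
  − (-2) · M_34   where M_34 = det([-4 4 2; 2 -1 1; 3 2 -5]) = 54
det = (-1)·(-2)·(54) = 108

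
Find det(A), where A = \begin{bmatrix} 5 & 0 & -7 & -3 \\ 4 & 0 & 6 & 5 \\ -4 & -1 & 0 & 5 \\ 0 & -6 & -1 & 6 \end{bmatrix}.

Expand along column 2 (it has 2 zeros):
  − (-1) · M_32   where M_32 = det([5 -7 -3; 4 6 5; 0 -1 6]) = 385
  + (-6) · M_42   where M_42 = det([5 -7 -3; 4 6 5; -4 0 5]) = 358
det = (-1)·(-1)·(385) + (+1)·(-6)·(358) = -1763

-1763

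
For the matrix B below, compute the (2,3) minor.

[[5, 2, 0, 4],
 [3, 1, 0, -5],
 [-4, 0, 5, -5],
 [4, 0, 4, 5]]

Delete row 2 and column 3; the remaining 3×3 submatrix is [5 2 4; -4 0 -5; 4 0 5].
Its determinant is 0.

0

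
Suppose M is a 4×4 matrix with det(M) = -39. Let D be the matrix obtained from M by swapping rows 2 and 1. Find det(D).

Swapping two rows multiplies the determinant by −1.
det(D) = (-1)·(-39) = 39

39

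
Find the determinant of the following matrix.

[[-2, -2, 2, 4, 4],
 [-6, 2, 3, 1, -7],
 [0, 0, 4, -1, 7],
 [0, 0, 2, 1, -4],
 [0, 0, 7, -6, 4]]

2832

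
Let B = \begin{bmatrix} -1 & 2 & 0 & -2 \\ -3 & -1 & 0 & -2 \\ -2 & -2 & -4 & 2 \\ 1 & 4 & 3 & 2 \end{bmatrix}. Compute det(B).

|B| = -150

Expand along column 3 (it has 2 zeros):
  + (-4) · M_33   where M_33 = det([-1 2 -2; -3 -1 -2; 1 4 2]) = 24
  − (3) · M_43   where M_43 = det([-1 2 -2; -3 -1 -2; -2 -2 2]) = 18
det = (+1)·(-4)·(24) + (-1)·(3)·(18) = -150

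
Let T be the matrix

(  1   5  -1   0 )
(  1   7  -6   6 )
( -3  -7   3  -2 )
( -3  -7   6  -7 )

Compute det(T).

|T| = -44

Expand along row 1 (it has 1 zero):
  + (1) · M_11   where M_11 = det([7 -6 6; -7 3 -2; -7 6 -7]) = 21
  − (5) · M_12   where M_12 = det([1 -6 6; -3 3 -2; -3 6 -7]) = 27
  + (-1) · M_13   where M_13 = det([1 7 6; -3 -7 -2; -3 -7 -7]) = -70
det = (+1)·(1)·(21) + (-1)·(5)·(27) + (+1)·(-1)·(-70) = -44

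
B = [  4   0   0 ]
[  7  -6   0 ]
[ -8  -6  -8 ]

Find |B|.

B is lower triangular, so det(B) is the product of the diagonal entries:
det = (4) · (-6) · (-8) = 192

192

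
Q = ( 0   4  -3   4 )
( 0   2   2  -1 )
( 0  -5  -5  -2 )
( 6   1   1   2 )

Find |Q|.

Expand along column 1 (it has 3 zeros):
  − (6) · M_41   where M_41 = det([4 -3 4; 2 2 -1; -5 -5 -2]) = -63
det = (-1)·(6)·(-63) = 378

|Q| = 378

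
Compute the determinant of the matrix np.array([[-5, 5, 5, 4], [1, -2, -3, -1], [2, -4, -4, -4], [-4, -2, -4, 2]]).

40

Expand along row 1:
  + (-5) · M_11   where M_11 = det([-2 -3 -1; -4 -4 -4; -2 -4 2]) = -8
  − (5) · M_12   where M_12 = det([1 -3 -1; 2 -4 -4; -4 -4 2]) = -36
  + (5) · M_13   where M_13 = det([1 -2 -1; 2 -4 -4; -4 -2 2]) = -20
  − (4) · M_14   where M_14 = det([1 -2 -3; 2 -4 -4; -4 -2 -4]) = 20
det = (+1)·(-5)·(-8) + (-1)·(5)·(-36) + (+1)·(5)·(-20) + (-1)·(4)·(20) = 40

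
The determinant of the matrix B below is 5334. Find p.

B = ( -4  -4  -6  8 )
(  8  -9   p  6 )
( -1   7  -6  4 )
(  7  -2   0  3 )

9

Expanding along the row containing p, det(B) is linear in p: det(B) = (616)·p + (-210).
Set (616)·p + (-210) = 5334  ⇒  (616)·p = 5544  ⇒  p = 9.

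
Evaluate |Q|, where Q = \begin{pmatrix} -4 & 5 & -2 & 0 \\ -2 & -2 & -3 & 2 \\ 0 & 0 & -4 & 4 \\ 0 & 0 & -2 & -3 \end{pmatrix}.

|Q| = 360

Q is block upper-triangular with a 2×2 block and a 2×2 block on the diagonal, so its determinant equals the product of the determinants of the diagonal blocks.
det of the 2×2 block = 18
det of the 2×2 block = 20
det = (18)·(20) = 360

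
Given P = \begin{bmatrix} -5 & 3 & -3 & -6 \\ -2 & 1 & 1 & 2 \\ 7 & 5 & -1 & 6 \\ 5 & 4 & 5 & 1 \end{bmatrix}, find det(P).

Expand along row 1:
  + (-5) · M_11   where M_11 = det([1 1 2; 5 -1 6; 4 5 1]) = 46
  − (3) · M_12   where M_12 = det([-2 1 2; 7 -1 6; 5 5 1]) = 165
  + (-3) · M_13   where M_13 = det([-2 1 2; 7 5 6; 5 4 1]) = 67
  − (-6) · M_14   where M_14 = det([-2 1 1; 7 5 -1; 5 4 5]) = -95
det = (+1)·(-5)·(46) + (-1)·(3)·(165) + (+1)·(-3)·(67) + (-1)·(-6)·(-95) = -1496

|P| = -1496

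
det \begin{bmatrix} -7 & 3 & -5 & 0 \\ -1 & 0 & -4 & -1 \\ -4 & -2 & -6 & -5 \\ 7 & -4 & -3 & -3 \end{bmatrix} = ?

-47

Expand along row 1 (it has 1 zero):
  + (-7) · M_11   where M_11 = det([0 -4 -1; -2 -6 -5; -4 -3 -3]) = -38
  − (3) · M_12   where M_12 = det([-1 -4 -1; -4 -6 -5; 7 -3 -3]) = 131
  + (-5) · M_13   where M_13 = det([-1 0 -1; -4 -2 -5; 7 -4 -3]) = -16
det = (+1)·(-7)·(-38) + (-1)·(3)·(131) + (+1)·(-5)·(-16) = -47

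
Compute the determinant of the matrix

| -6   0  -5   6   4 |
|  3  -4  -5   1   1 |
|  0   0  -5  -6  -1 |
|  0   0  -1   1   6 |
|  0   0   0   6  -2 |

4992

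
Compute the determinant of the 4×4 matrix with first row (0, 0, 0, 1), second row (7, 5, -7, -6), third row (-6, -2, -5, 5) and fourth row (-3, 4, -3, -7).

Expand along row 1 (it has 3 zeros):
  − (1) · M_14   where M_14 = det([7 5 -7; -6 -2 -5; -3 4 -3]) = 377
det = (-1)·(1)·(377) = -377

-377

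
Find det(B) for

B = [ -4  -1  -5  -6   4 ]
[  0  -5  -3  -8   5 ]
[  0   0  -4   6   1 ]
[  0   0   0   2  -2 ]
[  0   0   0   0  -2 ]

The determinant is 320.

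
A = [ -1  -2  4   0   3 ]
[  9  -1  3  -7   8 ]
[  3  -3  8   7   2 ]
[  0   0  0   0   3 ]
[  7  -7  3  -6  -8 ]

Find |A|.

|A| = -7269

Expand along row 4 (it has 4 zeros):
  − (3) · M_45   where M_45 = det([-1 -2 4 0; 9 -1 3 -7; 3 -3 8 7; 7 -7 3 -6]) = 2423
det = (-1)·(3)·(2423) = -7269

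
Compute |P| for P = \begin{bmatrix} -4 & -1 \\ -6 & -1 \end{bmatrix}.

det(P) = (-4)·(-1) − (-1)·(-6) = 4 − 6 = -2

-2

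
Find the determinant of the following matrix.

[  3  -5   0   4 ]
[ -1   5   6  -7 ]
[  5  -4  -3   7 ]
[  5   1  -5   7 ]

Expand along row 1 (it has 1 zero):
  + (3) · M_11   where M_11 = det([5 6 -7; -4 -3 7; 1 -5 7]) = 119
  − (-5) · M_12   where M_12 = det([-1 6 -7; 5 -3 7; 5 -5 7]) = 56
  − (4) · M_14   where M_14 = det([-1 5 6; 5 -4 -3; 5 1 -5]) = 177
det = (+1)·(3)·(119) + (-1)·(-5)·(56) + (-1)·(4)·(177) = -71

The determinant is -71.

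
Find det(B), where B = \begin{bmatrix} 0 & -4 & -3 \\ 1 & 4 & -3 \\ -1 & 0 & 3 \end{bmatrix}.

|B| = -12

Expand along column 1:
  − 1 · |-4 -3; 0 3| = −1·(-12 − 0) = 12
  + (-1) · |-4 -3; 4 -3| = (-1)·(12 − (-12)) = -24
Sum: (12) + (-24) = -12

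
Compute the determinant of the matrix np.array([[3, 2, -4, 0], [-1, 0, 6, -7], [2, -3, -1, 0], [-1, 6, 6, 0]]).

Expand along column 4 (it has 3 zeros):
  + (-7) · M_24   where M_24 = det([3 2 -4; 2 -3 -1; -1 6 6]) = -94
det = (+1)·(-7)·(-94) = 658

658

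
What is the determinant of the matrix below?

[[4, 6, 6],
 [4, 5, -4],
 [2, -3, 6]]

Expand along row 1:
  + 4 · |5 -4; -3 6| = 4·(30 − 12) = 72
  − 6 · |4 -4; 2 6| = −6·(24 − (-8)) = -192
  + 6 · |4 5; 2 -3| = 6·(-12 − 10) = -132
Sum: (72) + (-192) + (-132) = -252

-252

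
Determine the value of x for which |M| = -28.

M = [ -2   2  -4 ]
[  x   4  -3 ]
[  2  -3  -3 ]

Expanding along the column containing x, det(M) is linear in x: det(M) = (18)·x + (62).
Set (18)·x + (62) = -28  ⇒  (18)·x = -90  ⇒  x = -5.

x = -5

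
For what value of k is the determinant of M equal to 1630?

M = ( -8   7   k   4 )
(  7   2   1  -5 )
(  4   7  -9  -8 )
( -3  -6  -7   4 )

k = 5

Expanding along the row containing k, det(M) is linear in k: det(M) = (-109)·k + (2175).
Set (-109)·k + (2175) = 1630  ⇒  (-109)·k = -545  ⇒  k = 5.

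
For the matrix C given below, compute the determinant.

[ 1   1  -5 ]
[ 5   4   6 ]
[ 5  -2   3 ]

189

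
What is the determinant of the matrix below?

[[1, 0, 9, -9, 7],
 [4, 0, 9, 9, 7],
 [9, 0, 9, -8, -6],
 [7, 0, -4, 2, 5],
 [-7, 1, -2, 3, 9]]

-26673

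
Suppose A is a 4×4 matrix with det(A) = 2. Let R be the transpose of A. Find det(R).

2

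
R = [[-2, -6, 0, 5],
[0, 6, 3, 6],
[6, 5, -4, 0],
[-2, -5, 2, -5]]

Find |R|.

|R| = 834

Expand along row 1 (it has 1 zero):
  + (-2) · M_11   where M_11 = det([6 3 6; 5 -4 0; -5 2 -5]) = 135
  − (-6) · M_12   where M_12 = det([0 3 6; 6 -4 0; -2 2 -5]) = 114
  − (5) · M_14   where M_14 = det([0 6 3; 6 5 -4; -2 -5 2]) = -84
det = (+1)·(-2)·(135) + (-1)·(-6)·(114) + (-1)·(5)·(-84) = 834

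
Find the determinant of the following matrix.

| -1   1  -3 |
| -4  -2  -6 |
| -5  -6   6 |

Expand along row 1:
  + (-1) · |-2 -6; -6 6| = (-1)·(-12 − 36) = 48
  − 1 · |-4 -6; -5 6| = −1·(-24 − 30) = 54
  + (-3) · |-4 -2; -5 -6| = (-3)·(24 − 10) = -42
Sum: (48) + (54) + (-42) = 60

60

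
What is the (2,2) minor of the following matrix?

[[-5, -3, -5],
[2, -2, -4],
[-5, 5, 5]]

-50

Delete row 2 and column 2; the remaining 2×2 submatrix is [-5 -5; -5 5].
Its determinant is (-5)·5 − (-5)·(-5) = -50.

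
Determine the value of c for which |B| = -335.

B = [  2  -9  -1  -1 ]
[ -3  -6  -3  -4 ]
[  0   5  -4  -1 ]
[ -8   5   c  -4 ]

2

Expanding along the row containing c, det(B) is linear in c: det(B) = (-94)·c + (-147).
Set (-94)·c + (-147) = -335  ⇒  (-94)·c = -188  ⇒  c = 2.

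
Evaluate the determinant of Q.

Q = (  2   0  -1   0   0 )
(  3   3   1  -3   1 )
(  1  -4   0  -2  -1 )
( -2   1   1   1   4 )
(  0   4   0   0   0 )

Expand along row 5 (it has 4 zeros):
  − (4) · M_52   where M_52 = det([2 -1 0 0; 3 1 -3 1; 1 0 -2 -1; -2 1 1 4]) = -22
det = (-1)·(4)·(-22) = 88

88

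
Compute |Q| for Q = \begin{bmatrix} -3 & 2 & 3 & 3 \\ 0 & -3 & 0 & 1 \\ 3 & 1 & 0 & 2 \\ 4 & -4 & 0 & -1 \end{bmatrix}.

The determinant is -147.

Expand along column 3 (it has 3 zeros):
  + (3) · M_13   where M_13 = det([0 -3 1; 3 1 2; 4 -4 -1]) = -49
det = (+1)·(3)·(-49) = -147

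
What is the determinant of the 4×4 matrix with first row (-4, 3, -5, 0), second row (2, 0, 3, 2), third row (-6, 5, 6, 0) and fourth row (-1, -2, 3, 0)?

The determinant is -314.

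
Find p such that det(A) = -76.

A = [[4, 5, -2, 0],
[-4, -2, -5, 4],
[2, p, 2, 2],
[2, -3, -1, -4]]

Expanding along the column containing p, det(A) is linear in p: det(A) = (-112)·p + (708).
Set (-112)·p + (708) = -76  ⇒  (-112)·p = -784  ⇒  p = 7.

p = 7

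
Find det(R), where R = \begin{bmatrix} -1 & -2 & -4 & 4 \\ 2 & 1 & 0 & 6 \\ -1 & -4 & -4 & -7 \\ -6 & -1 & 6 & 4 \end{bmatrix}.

Expand along row 2 (it has 1 zero):
  − (2) · M_21   where M_21 = det([-2 -4 4; -4 -4 -7; -1 6 4]) = -256
  + (1) · M_22   where M_22 = det([-1 -4 4; -1 -4 -7; -6 6 4]) = -330
  + (6) · M_24   where M_24 = det([-1 -2 -4; -1 -4 -4; -6 -1 6]) = 60
det = (-1)·(2)·(-256) + (+1)·(1)·(-330) + (+1)·(6)·(60) = 542

542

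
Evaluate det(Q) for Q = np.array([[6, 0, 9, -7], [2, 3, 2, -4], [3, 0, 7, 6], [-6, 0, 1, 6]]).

The determinant is -1755.

Expand along column 2 (it has 3 zeros):
  + (3) · M_22   where M_22 = det([6 9 -7; 3 7 6; -6 1 6]) = -585
det = (+1)·(3)·(-585) = -1755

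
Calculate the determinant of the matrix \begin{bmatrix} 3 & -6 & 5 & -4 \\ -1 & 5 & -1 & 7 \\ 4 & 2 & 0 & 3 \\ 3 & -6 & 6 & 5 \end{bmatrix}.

The determinant is -625.

Expand along row 3 (it has 1 zero):
  + (4) · M_31   where M_31 = det([-6 5 -4; 5 -1 7; -6 6 5]) = -149
  − (2) · M_32   where M_32 = det([3 5 -4; -1 -1 7; 3 6 5]) = 1
  − (3) · M_34   where M_34 = det([3 -6 5; -1 5 -1; 3 -6 6]) = 9
det = (+1)·(4)·(-149) + (-1)·(2)·(1) + (-1)·(3)·(9) = -625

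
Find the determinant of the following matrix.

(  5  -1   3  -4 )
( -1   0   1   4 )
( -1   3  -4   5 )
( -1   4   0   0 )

Expand along row 4 (it has 2 zeros):
  − (-1) · M_41   where M_41 = det([-1 3 -4; 0 1 4; 3 -4 5]) = 27
  + (4) · M_42   where M_42 = det([5 3 -4; -1 1 4; -1 -4 5]) = 88
det = (-1)·(-1)·(27) + (+1)·(4)·(88) = 379

The determinant is 379.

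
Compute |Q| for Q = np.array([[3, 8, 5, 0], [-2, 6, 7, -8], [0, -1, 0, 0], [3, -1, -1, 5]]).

11

Expand along row 3 (it has 3 zeros):
  − (-1) · M_32   where M_32 = det([3 5 0; -2 7 -8; 3 -1 5]) = 11
det = (-1)·(-1)·(11) = 11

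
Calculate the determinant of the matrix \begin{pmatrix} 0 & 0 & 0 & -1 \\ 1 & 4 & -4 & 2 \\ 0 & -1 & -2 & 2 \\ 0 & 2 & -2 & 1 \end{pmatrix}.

Expand along row 1 (it has 3 zeros):
  − (-1) · M_14   where M_14 = det([1 4 -4; 0 -1 -2; 0 2 -2]) = 6
det = (-1)·(-1)·(6) = 6

6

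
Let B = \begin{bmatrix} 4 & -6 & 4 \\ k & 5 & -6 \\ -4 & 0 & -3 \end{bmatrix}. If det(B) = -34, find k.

Expanding along the column containing k, det(B) is linear in k: det(B) = (-18)·k + (-124).
Set (-18)·k + (-124) = -34  ⇒  (-18)·k = 90  ⇒  k = -5.

k = -5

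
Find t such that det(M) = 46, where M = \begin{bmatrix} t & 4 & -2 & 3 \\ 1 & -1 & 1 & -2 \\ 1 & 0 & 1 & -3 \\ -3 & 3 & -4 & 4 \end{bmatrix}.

t = 7

Expanding along the column containing t, det(M) is linear in t: det(M) = (5)·t + (11).
Set (5)·t + (11) = 46  ⇒  (5)·t = 35  ⇒  t = 7.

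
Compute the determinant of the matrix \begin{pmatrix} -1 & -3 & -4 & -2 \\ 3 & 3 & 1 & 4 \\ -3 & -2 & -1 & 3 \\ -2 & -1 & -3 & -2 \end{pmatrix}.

The determinant is 163.

Expand along row 1:
  + (-1) · M_11   where M_11 = det([3 1 4; -2 -1 3; -1 -3 -2]) = 46
  − (-3) · M_12   where M_12 = det([3 1 4; -3 -1 3; -2 -3 -2]) = 49
  + (-4) · M_13   where M_13 = det([3 3 4; -3 -2 3; -2 -1 -2]) = -19
  − (-2) · M_14   where M_14 = det([3 3 1; -3 -2 -1; -2 -1 -3]) = -7
det = (+1)·(-1)·(46) + (-1)·(-3)·(49) + (+1)·(-4)·(-19) + (-1)·(-2)·(-7) = 163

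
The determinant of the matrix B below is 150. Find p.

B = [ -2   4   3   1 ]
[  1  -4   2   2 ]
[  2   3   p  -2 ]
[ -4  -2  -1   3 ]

p = -2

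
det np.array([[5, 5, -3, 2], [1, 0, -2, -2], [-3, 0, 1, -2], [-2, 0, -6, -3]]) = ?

Expand along column 2 (it has 3 zeros):
  − (5) · M_12   where M_12 = det([1 -2 -2; -3 1 -2; -2 -6 -3]) = -45
det = (-1)·(5)·(-45) = 225

225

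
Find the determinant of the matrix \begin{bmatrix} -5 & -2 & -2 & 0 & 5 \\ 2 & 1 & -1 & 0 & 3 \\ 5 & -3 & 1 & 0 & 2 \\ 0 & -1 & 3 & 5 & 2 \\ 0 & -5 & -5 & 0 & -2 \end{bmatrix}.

-4710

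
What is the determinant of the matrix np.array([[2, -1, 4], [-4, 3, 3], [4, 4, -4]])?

Expand along column 1:
  + 2 · |3 3; 4 -4| = 2·(-12 − 12) = -48
  − (-4) · |-1 4; 4 -4| = −(-4)·(4 − 16) = -48
  + 4 · |-1 4; 3 3| = 4·(-3 − 12) = -60
Sum: (-48) + (-48) + (-60) = -156

-156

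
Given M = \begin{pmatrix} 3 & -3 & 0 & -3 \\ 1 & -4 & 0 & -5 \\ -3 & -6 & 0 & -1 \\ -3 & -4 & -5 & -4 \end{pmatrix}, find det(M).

The determinant is -360.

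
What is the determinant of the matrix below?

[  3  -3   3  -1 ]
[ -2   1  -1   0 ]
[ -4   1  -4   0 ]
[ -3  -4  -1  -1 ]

14

Expand along column 4 (it has 2 zeros):
  − (-1) · M_14   where M_14 = det([-2 1 -1; -4 1 -4; -3 -4 -1]) = 23
  + (-1) · M_44   where M_44 = det([3 -3 3; -2 1 -1; -4 1 -4]) = 9
det = (-1)·(-1)·(23) + (+1)·(-1)·(9) = 14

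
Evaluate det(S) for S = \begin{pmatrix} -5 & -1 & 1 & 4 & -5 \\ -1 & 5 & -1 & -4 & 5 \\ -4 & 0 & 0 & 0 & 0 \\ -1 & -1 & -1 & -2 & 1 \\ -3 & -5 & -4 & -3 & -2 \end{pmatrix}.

Expand along row 3 (it has 4 zeros):
  + (-4) · M_31   where M_31 = det([-1 1 4 -5; 5 -1 -4 5; -1 -1 -2 1; -5 -4 -3 -2]) = -32
det = (+1)·(-4)·(-32) = 128

|S| = 128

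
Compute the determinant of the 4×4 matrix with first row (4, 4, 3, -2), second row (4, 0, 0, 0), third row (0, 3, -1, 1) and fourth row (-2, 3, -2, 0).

Expand along row 2 (it has 3 zeros):
  − (4) · M_21   where M_21 = det([4 3 -2; 3 -1 1; 3 -2 0]) = 23
det = (-1)·(4)·(23) = -92

-92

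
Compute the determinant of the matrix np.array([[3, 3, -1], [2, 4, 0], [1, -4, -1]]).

Expand along row 2:
  − 2 · |3 -1; -4 -1| = −2·(-3 − 4) = 14
  + 4 · |3 -1; 1 -1| = 4·(-3 − (-1)) = -8
Sum: (14) + (-8) = 6

6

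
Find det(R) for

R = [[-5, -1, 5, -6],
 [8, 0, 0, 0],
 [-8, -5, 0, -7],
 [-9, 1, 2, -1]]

|R| = 112

Expand along row 2 (it has 3 zeros):
  − (8) · M_21   where M_21 = det([-1 5 -6; -5 0 -7; 1 2 -1]) = -14
det = (-1)·(8)·(-14) = 112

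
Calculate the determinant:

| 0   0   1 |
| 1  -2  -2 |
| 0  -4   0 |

Expand along row 1:
  + 1 · |1 -2; 0 -4| = 1·(-4 − 0) = -4

-4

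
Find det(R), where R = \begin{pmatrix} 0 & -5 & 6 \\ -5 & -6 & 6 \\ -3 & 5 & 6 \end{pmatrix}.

|R| = -318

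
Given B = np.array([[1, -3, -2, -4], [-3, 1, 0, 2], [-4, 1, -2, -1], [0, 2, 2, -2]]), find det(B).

|B| = -76

Expand along row 2 (it has 1 zero):
  − (-3) · M_21   where M_21 = det([-3 -2 -4; 1 -2 -1; 2 2 -2]) = -42
  + (1) · M_22   where M_22 = det([1 -2 -4; -4 -2 -1; 0 2 -2]) = 54
  + (2) · M_24   where M_24 = det([1 -3 -2; -4 1 -2; 0 2 2]) = -2
det = (-1)·(-3)·(-42) + (+1)·(1)·(54) + (+1)·(2)·(-2) = -76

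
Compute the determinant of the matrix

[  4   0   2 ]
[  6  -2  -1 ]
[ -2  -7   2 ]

Expand along row 1:
  + 4 · |-2 -1; -7 2| = 4·(-4 − 7) = -44
  + 2 · |6 -2; -2 -7| = 2·(-42 − 4) = -92
Sum: (-44) + (-92) = -136

The determinant is -136.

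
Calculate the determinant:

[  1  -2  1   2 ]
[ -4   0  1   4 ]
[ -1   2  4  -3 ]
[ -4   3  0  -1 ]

Expand along row 2 (it has 1 zero):
  − (-4) · M_21   where M_21 = det([-2 1 2; 2 4 -3; 3 0 -1]) = -23
  − (1) · M_23   where M_23 = det([1 -2 2; -1 2 -3; -4 3 -1]) = -5
  + (4) · M_24   where M_24 = det([1 -2 1; -1 2 4; -4 3 0]) = 25
det = (-1)·(-4)·(-23) + (-1)·(1)·(-5) + (+1)·(4)·(25) = 13

13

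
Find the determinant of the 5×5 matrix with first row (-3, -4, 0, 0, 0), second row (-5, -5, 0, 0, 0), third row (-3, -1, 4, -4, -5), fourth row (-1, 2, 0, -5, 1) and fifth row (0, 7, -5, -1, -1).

-845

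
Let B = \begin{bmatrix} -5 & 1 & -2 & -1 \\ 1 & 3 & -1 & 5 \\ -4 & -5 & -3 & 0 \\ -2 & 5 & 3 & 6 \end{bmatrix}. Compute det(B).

The determinant is 852.

Expand along row 3 (it has 1 zero):
  + (-4) · M_31   where M_31 = det([1 -2 -1; 3 -1 5; 5 3 6]) = -49
  − (-5) · M_32   where M_32 = det([-5 -2 -1; 1 -1 5; -2 3 6]) = 136
  + (-3) · M_33   where M_33 = det([-5 1 -1; 1 3 5; -2 5 6]) = 8
det = (+1)·(-4)·(-49) + (-1)·(-5)·(136) + (+1)·(-3)·(8) = 852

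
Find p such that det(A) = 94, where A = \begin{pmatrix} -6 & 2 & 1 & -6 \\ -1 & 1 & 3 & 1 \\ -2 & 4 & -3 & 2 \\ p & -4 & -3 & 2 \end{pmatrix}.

5

Expanding along the column containing p, det(A) is linear in p: det(A) = (-110)·p + (644).
Set (-110)·p + (644) = 94  ⇒  (-110)·p = -550  ⇒  p = 5.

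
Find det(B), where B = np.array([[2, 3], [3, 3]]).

det(B) = 2·3 − 3·3 = 6 − 9 = -3

-3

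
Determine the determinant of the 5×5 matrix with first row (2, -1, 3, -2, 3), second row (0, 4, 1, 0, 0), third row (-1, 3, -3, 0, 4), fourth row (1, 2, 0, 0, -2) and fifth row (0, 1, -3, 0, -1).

Expand along column 4 (it has 4 zeros):
  − (-2) · M_14   where M_14 = det([0 4 1 0; -1 3 -3 4; 1 2 0 -2; 0 1 -3 -1]) = 43
det = (-1)·(-2)·(43) = 86

The determinant is 86.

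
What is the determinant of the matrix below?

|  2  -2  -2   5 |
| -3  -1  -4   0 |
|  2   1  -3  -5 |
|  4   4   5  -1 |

The determinant is 375.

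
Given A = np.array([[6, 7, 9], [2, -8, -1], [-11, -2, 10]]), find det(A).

|A| = -1383

Expand along column 1:
  + 6 · |-8 -1; -2 10| = 6·(-80 − 2) = -492
  − 2 · |7 9; -2 10| = −2·(70 − (-18)) = -176
  + (-11) · |7 9; -8 -1| = (-11)·(-7 − (-72)) = -715
Sum: (-492) + (-176) + (-715) = -1383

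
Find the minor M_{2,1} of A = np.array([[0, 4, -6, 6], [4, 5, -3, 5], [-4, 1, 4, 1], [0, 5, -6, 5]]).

Delete row 2 and column 1; the remaining 3×3 submatrix is [4 -6 6; 1 4 1; 5 -6 5].
Its determinant is -52.

-52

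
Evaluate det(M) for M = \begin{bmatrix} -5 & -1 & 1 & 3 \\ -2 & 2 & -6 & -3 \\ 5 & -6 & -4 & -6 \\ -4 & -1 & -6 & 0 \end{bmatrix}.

The determinant is 627.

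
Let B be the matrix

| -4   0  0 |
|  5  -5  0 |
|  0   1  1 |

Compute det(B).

The determinant is 20.

B is lower triangular, so det(B) is the product of the diagonal entries:
det = (-4) · (-5) · (1) = 20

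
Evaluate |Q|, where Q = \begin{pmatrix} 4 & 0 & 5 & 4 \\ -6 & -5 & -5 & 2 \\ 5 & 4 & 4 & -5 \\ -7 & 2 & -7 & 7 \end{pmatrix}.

Expand along row 1 (it has 1 zero):
  + (4) · M_11   where M_11 = det([-5 -5 2; 4 4 -5; 2 -7 7]) = 153
  + (5) · M_13   where M_13 = det([-6 -5 2; 5 4 -5; -7 2 7]) = -152
  − (4) · M_14   where M_14 = det([-6 -5 -5; 5 4 4; -7 2 -7]) = -9
det = (+1)·(4)·(153) + (+1)·(5)·(-152) + (-1)·(4)·(-9) = -112

-112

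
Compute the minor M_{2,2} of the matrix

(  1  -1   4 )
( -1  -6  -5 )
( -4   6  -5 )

The minor is 11.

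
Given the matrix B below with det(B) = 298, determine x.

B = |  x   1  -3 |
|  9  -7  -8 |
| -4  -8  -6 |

x = 4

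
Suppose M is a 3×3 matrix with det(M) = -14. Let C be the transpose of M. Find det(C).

-14

det(Mᵀ) = det(M).
det(C) = (1)·(-14) = -14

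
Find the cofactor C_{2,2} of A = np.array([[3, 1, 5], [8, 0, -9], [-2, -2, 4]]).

Delete row 2 and column 2; the remaining 2×2 submatrix is [3 5; -2 4].
Its determinant is 3·4 − 5·(-2) = 22.
The cofactor carries sign (−1)^(2+2) = +1, so C_{2,2} = +(22) = 22.

The cofactor is 22.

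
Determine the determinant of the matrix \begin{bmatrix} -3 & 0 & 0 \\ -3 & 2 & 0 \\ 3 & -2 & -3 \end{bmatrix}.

The matrix is lower triangular, so the determinant is the product of the diagonal entries:
det = (-3) · (2) · (-3) = 18

18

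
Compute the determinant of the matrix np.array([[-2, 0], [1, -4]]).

det = (-2)·(-4) − 0·1 = 8 − 0 = 8

8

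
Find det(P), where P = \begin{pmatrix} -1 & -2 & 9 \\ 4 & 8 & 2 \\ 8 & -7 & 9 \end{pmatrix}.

Expand along column 1:
  + (-1) · |8 2; -7 9| = (-1)·(72 − (-14)) = -86
  − 4 · |-2 9; -7 9| = −4·(-18 − (-63)) = -180
  + 8 · |-2 9; 8 2| = 8·(-4 − 72) = -608
Sum: (-86) + (-180) + (-608) = -874

The determinant is -874.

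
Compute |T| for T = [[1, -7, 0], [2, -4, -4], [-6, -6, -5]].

Expand along row 1:
  + 1 · |-4 -4; -6 -5| = 1·(20 − 24) = -4
  − (-7) · |2 -4; -6 -5| = −(-7)·(-10 − 24) = -238
Sum: (-4) + (-238) = -242

The determinant is -242.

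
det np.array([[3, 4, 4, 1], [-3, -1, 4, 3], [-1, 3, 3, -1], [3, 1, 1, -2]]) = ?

Expand along row 1:
  + (3) · M_11   where M_11 = det([-1 4 3; 3 3 -1; 1 1 -2]) = 25
  − (4) · M_12   where M_12 = det([-3 4 3; -1 3 -1; 3 1 -2]) = -35
  + (4) · M_13   where M_13 = det([-3 -1 3; -1 3 -1; 3 1 -2]) = -10
  − (1) · M_14   where M_14 = det([-3 -1 4; -1 3 3; 3 1 1]) = -50
det = (+1)·(3)·(25) + (-1)·(4)·(-35) + (+1)·(4)·(-10) + (-1)·(1)·(-50) = 225

225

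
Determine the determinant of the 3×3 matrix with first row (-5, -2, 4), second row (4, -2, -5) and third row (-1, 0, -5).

Expand along column 2:
  − (-2) · |4 -5; -1 -5| = −(-2)·(-20 − 5) = -50
  + (-2) · |-5 4; -1 -5| = (-2)·(25 − (-4)) = -58
Sum: (-50) + (-58) = -108

-108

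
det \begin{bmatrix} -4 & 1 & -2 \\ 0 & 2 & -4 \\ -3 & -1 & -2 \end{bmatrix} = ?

Expand along row 2:
  + 2 · |-4 -2; -3 -2| = 2·(8 − 6) = 4
  − (-4) · |-4 1; -3 -1| = −(-4)·(4 − (-3)) = 28
Sum: (4) + (28) = 32

32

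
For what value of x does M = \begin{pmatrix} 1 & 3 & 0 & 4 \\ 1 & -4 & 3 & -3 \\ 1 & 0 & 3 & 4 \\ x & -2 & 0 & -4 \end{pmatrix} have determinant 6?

x = 0

Expanding along the row containing x, det(M) is linear in x: det(M) = (-15)·x + (6).
Set (-15)·x + (6) = 6  ⇒  (-15)·x = 0  ⇒  x = 0.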